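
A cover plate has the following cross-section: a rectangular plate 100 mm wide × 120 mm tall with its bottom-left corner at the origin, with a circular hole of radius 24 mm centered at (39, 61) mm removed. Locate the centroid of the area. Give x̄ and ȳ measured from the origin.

x̄ = 51.95 mm, ȳ = 59.82 mm

plate: A = 100 × 120 = 12000.00, centroid at (50.00, 60.00).
hole: A = −π·24² = -1809.56, centroid at (39.00, 61.00).
ΣA = 10190.44 mm², ΣAx̄ = 529427.26 mm³, ΣAȳ = 609617.00 mm³.
x̄ = 529427.26/10190.44 = 51.95 mm; ȳ = 609617.00/10190.44 = 59.82 mm.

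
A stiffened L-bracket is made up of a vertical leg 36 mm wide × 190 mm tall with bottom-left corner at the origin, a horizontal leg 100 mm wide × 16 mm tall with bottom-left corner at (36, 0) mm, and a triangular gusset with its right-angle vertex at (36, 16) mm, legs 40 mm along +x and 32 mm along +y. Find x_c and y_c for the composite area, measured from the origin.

x_c = 32.19 mm, y_c = 74.85 mm

vertical leg: A = 36 × 190 = 6840.00, centroid at (18.00, 95.00).
horizontal leg: A = 100 × 16 = 1600.00, centroid at (86.00, 8.00).
gusset: A = ½·40·32 = 640.00, centroid at (49.33, 26.67).
ΣA = 9080.00 mm², ΣAx_c = 292293.33 mm³, ΣAy_c = 679666.67 mm³.
x_c = 292293.33/9080.00 = 32.19 mm; y_c = 679666.67/9080.00 = 74.85 mm.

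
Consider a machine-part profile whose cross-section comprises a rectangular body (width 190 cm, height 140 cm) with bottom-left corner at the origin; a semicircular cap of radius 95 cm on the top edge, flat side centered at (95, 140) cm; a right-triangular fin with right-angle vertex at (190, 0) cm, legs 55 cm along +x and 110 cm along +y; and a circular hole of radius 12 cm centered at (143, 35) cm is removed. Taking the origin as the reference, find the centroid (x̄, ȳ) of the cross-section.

x̄ = 102.41 cm, ȳ = 104.12 cm

Part | A | x̄ᵢ | ȳᵢ | A·x̄ᵢ | A·ȳᵢ
rectangular body | 26600.00 | 95.00 | 70.00 | 2527000.00 | 1862000.00
semicircular top | 14176.44 | 95.00 | 180.32 | 1346761.50 | 2556284.49
triangular fin | 3025.00 | 208.33 | 36.67 | 630208.33 | 110916.67
hole | -452.39 | 143.00 | 35.00 | -64691.68 | -15833.63
Σ | 43349.05 |  |  | 4439278.16 | 4513367.53
x̄ = 4439278.16 / 43349.05 = 102.41 cm
ȳ = 4513367.53 / 43349.05 = 104.12 cm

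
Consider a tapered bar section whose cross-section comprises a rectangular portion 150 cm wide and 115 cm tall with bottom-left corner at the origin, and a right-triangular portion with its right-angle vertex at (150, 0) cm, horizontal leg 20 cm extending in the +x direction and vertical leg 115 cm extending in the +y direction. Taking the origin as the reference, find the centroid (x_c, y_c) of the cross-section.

x_c = 80.10 cm, y_c = 56.30 cm

rectangular portion: A = 150 × 115 = 17250.00, centroid at (75.00, 57.50).
triangular portion: A = ½·20·115 = 1150.00, centroid at (156.67, 38.33).
ΣA = 18400.00 cm², ΣAx_c = 1473916.67 cm³, ΣAy_c = 1035958.33 cm³.
x_c = 1473916.67/18400.00 = 80.10 cm; y_c = 1035958.33/18400.00 = 56.30 cm.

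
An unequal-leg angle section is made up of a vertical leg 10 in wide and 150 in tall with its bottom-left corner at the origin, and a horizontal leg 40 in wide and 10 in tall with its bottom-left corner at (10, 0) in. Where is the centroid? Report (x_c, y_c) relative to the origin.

vertical leg: A = 10 × 150 = 1500.00, centroid at (5.00, 75.00).
horizontal leg: A = 40 × 10 = 400.00, centroid at (30.00, 5.00).
ΣA = 1900.00 in²
ΣAx_c = (1500.00)(5.00) + (400.00)(30.00) = 19500.00 in³
ΣAy_c = (1500.00)(75.00) + (400.00)(5.00) = 114500.00 in³
x_c = 19500.00 / 1900.00 = 10.26 in
y_c = 114500.00 / 1900.00 = 60.26 in

x_c = 10.26 in, y_c = 60.26 in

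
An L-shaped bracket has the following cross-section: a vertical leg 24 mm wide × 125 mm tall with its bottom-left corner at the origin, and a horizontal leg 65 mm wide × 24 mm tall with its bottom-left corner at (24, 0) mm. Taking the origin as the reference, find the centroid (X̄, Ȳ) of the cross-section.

Part | A | x̄ᵢ | ȳᵢ | A·x̄ᵢ | A·ȳᵢ
vertical leg | 3000.00 | 12.00 | 62.50 | 36000.00 | 187500.00
horizontal leg | 1560.00 | 56.50 | 12.00 | 88140.00 | 18720.00
Σ | 4560.00 |  |  | 124140.00 | 206220.00
X̄ = 124140.00 / 4560.00 = 27.22 mm
Ȳ = 206220.00 / 4560.00 = 45.22 mm

X̄ = 27.22 mm, Ȳ = 45.22 mm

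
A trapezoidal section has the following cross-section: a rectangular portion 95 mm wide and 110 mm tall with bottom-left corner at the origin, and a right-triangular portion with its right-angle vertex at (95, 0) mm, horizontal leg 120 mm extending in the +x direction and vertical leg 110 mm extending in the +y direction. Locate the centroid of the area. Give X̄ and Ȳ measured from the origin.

X̄ = 81.37 mm, Ȳ = 47.90 mm

rectangular portion: A = 95 × 110 = 10450.00, centroid at (47.50, 55.00).
triangular portion: A = ½·120·110 = 6600.00, centroid at (135.00, 36.67).
ΣA = 17050.00 mm²
ΣAX̄ = (10450.00)(47.50) + (6600.00)(135.00) = 1387375.00 mm³
ΣAȲ = (10450.00)(55.00) + (6600.00)(36.67) = 816750.00 mm³
X̄ = 1387375.00 / 17050.00 = 81.37 mm
Ȳ = 816750.00 / 17050.00 = 47.90 mm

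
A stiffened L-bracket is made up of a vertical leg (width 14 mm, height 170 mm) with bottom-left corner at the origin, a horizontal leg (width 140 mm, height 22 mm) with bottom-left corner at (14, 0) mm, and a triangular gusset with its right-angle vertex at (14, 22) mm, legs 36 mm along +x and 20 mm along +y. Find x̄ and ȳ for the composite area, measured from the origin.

Part | A | x̄ᵢ | ȳᵢ | A·x̄ᵢ | A·ȳᵢ
vertical leg | 2380.00 | 7.00 | 85.00 | 16660.00 | 202300.00
horizontal leg | 3080.00 | 84.00 | 11.00 | 258720.00 | 33880.00
gusset | 360.00 | 26.00 | 28.67 | 9360.00 | 10320.00
Σ | 5820.00 |  |  | 284740.00 | 246500.00
x̄ = 284740.00 / 5820.00 = 48.92 mm
ȳ = 246500.00 / 5820.00 = 42.35 mm

x̄ = 48.92 mm, ȳ = 42.35 mm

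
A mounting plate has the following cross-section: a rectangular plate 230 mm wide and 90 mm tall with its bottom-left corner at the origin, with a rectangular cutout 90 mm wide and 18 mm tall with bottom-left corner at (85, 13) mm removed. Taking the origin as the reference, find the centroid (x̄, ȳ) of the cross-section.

Part | A | x̄ᵢ | ȳᵢ | A·x̄ᵢ | A·ȳᵢ
plate | 20700.00 | 115.00 | 45.00 | 2380500.00 | 931500.00
hole | -1620.00 | 130.00 | 22.00 | -210600.00 | -35640.00
Σ | 19080.00 |  |  | 2169900.00 | 895860.00
x̄ = 2169900.00 / 19080.00 = 113.73 mm
ȳ = 895860.00 / 19080.00 = 46.95 mm

x̄ = 113.73 mm, ȳ = 46.95 mm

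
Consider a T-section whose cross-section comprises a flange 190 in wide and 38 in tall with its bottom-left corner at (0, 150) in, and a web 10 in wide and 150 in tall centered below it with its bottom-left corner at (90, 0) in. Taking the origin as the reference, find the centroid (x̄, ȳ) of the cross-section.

Part | A | x̄ᵢ | ȳᵢ | A·x̄ᵢ | A·ȳᵢ
web | 1500.00 | 95.00 | 75.00 | 142500.00 | 112500.00
flange | 7220.00 | 95.00 | 169.00 | 685900.00 | 1220180.00
Σ | 8720.00 |  |  | 828400.00 | 1332680.00
x̄ = 828400.00 / 8720.00 = 95.00 in
ȳ = 1332680.00 / 8720.00 = 152.83 in

x̄ = 95.00 in, ȳ = 152.83 in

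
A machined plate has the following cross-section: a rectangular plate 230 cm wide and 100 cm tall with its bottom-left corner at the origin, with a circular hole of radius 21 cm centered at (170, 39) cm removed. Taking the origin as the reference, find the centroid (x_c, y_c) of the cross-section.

x_c = 111.47 cm, y_c = 50.71 cm

plate: A = 230 × 100 = 23000.00, centroid at (115.00, 50.00).
hole: A = −π·21² = -1385.44, centroid at (170.00, 39.00).
ΣA = 21614.56 cm²
ΣAx_c = (23000.00)(115.00) + (-1385.44)(170.00) = 2409474.80 cm³
ΣAy_c = (23000.00)(50.00) + (-1385.44)(39.00) = 1095967.75 cm³
x_c = 2409474.80 / 21614.56 = 111.47 cm
y_c = 1095967.75 / 21614.56 = 50.71 cm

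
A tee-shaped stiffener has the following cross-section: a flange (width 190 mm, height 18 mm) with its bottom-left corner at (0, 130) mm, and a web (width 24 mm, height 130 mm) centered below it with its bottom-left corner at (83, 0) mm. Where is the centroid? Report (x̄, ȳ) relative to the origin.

x̄ = 95.00 mm, ȳ = 103.70 mm

web: A = 24 × 130 = 3120.00, centroid at (95.00, 65.00).
flange: A = 190 × 18 = 3420.00, centroid at (95.00, 139.00).
ΣA = 6540.00 mm²
ΣAx̄ = (3120.00)(95.00) + (3420.00)(95.00) = 621300.00 mm³
ΣAȳ = (3120.00)(65.00) + (3420.00)(139.00) = 678180.00 mm³
x̄ = 621300.00 / 6540.00 = 95.00 mm
ȳ = 678180.00 / 6540.00 = 103.70 mm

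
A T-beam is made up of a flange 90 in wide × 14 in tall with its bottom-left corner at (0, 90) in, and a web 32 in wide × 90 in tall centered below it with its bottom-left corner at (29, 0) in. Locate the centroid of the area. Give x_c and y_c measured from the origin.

web: A = 32 × 90 = 2880.00, centroid at (45.00, 45.00).
flange: A = 90 × 14 = 1260.00, centroid at (45.00, 97.00).
ΣA = 4140.00 in², ΣAx_c = 186300.00 in³, ΣAy_c = 251820.00 in³.
x_c = 186300.00/4140.00 = 45.00 in; y_c = 251820.00/4140.00 = 60.83 in.

x_c = 45.00 in, y_c = 60.83 in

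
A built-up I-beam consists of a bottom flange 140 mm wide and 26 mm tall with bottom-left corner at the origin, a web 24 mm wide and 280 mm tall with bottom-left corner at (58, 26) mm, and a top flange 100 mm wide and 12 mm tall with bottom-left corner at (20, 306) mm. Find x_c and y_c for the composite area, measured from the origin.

bottom flange: A = 140 × 26 = 3640.00, centroid at (70.00, 13.00).
web: A = 24 × 280 = 6720.00, centroid at (70.00, 166.00).
top flange: A = 100 × 12 = 1200.00, centroid at (70.00, 312.00).
ΣA = 11560.00 mm²
ΣAx_c = (3640.00)(70.00) + (6720.00)(70.00) + (1200.00)(70.00) = 809200.00 mm³
ΣAy_c = (3640.00)(13.00) + (6720.00)(166.00) + (1200.00)(312.00) = 1537240.00 mm³
x_c = 809200.00 / 11560.00 = 70.00 mm
y_c = 1537240.00 / 11560.00 = 132.98 mm

x_c = 70.00 mm, y_c = 132.98 mm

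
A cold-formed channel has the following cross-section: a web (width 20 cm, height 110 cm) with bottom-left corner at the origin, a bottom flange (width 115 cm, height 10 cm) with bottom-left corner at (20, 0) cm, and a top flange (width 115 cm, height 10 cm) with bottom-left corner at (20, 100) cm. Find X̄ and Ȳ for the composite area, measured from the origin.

X̄ = 44.50 cm, Ȳ = 55.00 cm

web: A = 20 × 110 = 2200.00, centroid at (10.00, 55.00).
bottom flange: A = 115 × 10 = 1150.00, centroid at (77.50, 5.00).
top flange: A = 115 × 10 = 1150.00, centroid at (77.50, 105.00).
ΣA = 4500.00 cm², ΣAX̄ = 200250.00 cm³, ΣAȲ = 247500.00 cm³.
X̄ = 200250.00/4500.00 = 44.50 cm; Ȳ = 247500.00/4500.00 = 55.00 cm.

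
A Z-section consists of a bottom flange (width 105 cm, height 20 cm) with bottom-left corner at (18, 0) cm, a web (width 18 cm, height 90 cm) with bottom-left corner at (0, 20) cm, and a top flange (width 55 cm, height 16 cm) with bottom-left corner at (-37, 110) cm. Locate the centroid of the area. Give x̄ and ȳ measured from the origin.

Part | A | x̄ᵢ | ȳᵢ | A·x̄ᵢ | A·ȳᵢ
bottom flange | 2100.00 | 70.50 | 10.00 | 148050.00 | 21000.00
web | 1620.00 | 9.00 | 65.00 | 14580.00 | 105300.00
top flange | 880.00 | -9.50 | 118.00 | -8360.00 | 103840.00
Σ | 4600.00 |  |  | 154270.00 | 230140.00
x̄ = 154270.00 / 4600.00 = 33.54 cm
ȳ = 230140.00 / 4600.00 = 50.03 cm

x̄ = 33.54 cm, ȳ = 50.03 cm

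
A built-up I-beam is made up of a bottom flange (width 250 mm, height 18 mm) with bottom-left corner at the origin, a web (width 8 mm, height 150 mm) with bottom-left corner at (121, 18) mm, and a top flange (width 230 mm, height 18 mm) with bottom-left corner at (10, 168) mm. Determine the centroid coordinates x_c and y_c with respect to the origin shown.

bottom flange: A = 250 × 18 = 4500.00, centroid at (125.00, 9.00).
web: A = 8 × 150 = 1200.00, centroid at (125.00, 93.00).
top flange: A = 230 × 18 = 4140.00, centroid at (125.00, 177.00).
ΣA = 9840.00 mm²
ΣAx_c = (4500.00)(125.00) + (1200.00)(125.00) + (4140.00)(125.00) = 1230000.00 mm³
ΣAy_c = (4500.00)(9.00) + (1200.00)(93.00) + (4140.00)(177.00) = 884880.00 mm³
x_c = 1230000.00 / 9840.00 = 125.00 mm
y_c = 884880.00 / 9840.00 = 89.93 mm

x_c = 125.00 mm, y_c = 89.93 mm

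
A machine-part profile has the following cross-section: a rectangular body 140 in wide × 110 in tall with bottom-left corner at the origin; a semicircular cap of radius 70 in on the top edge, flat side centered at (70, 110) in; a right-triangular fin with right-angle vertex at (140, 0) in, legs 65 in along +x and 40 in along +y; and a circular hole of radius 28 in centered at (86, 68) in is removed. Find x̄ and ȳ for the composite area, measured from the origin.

rectangular body: A = 140 × 110 = 15400.00, centroid at (70.00, 55.00).
semicircular top: A = ½π·70² = 7696.90, centroid at (70.00, 139.71).
triangular fin: A = ½·65·40 = 1300.00, centroid at (161.67, 13.33).
hole: A = −π·28² = -2463.01, centroid at (86.00, 68.00).
ΣA = 21933.89 in²
ΣAx̄ = (15400.00)(70.00) + (7696.90)(70.00) + (1300.00)(161.67) + (-2463.01)(86.00) = 1615131.06 in³
ΣAȳ = (15400.00)(55.00) + (7696.90)(139.71) + (1300.00)(13.33) + (-2463.01)(68.00) = 1772174.63 in³
x̄ = 1615131.06 / 21933.89 = 73.64 in
ȳ = 1772174.63 / 21933.89 = 80.80 in

x̄ = 73.64 in, ȳ = 80.80 in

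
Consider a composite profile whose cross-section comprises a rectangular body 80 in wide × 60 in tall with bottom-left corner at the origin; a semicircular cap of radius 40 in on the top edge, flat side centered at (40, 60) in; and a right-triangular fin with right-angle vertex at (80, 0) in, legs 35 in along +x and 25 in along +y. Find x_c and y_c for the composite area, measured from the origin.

x_c = 42.92 in, y_c = 44.01 in

rectangular body: A = 80 × 60 = 4800.00, centroid at (40.00, 30.00).
semicircular top: A = ½π·40² = 2513.27, centroid at (40.00, 76.98).
triangular fin: A = ½·35·25 = 437.50, centroid at (91.67, 8.33).
ΣA = 7750.77 in²
ΣAx_c = (4800.00)(40.00) + (2513.27)(40.00) + (437.50)(91.67) = 332635.13 in³
ΣAy_c = (4800.00)(30.00) + (2513.27)(76.98) + (437.50)(8.33) = 341108.95 in³
x_c = 332635.13 / 7750.77 = 42.92 in
y_c = 341108.95 / 7750.77 = 44.01 in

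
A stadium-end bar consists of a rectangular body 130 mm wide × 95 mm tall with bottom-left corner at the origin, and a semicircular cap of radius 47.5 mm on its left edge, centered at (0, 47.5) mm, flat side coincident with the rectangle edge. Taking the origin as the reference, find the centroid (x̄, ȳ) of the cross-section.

Part | A | x̄ᵢ | ȳᵢ | A·x̄ᵢ | A·ȳᵢ
rectangular body | 12350.00 | 65.00 | 47.50 | 802750.00 | 586625.00
semicircular end | 3544.11 | -20.16 | 47.50 | -71447.92 | 168345.19
Σ | 15894.11 |  |  | 731302.08 | 754970.19
x̄ = 731302.08 / 15894.11 = 46.01 mm
ȳ = 754970.19 / 15894.11 = 47.50 mm

x̄ = 46.01 mm, ȳ = 47.50 mm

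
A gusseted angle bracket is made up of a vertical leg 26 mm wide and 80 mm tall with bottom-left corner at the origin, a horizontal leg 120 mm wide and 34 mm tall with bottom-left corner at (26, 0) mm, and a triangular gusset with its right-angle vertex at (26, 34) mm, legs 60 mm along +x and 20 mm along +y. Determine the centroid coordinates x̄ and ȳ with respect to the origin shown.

vertical leg: A = 26 × 80 = 2080.00, centroid at (13.00, 40.00).
horizontal leg: A = 120 × 34 = 4080.00, centroid at (86.00, 17.00).
gusset: A = ½·60·20 = 600.00, centroid at (46.00, 40.67).
ΣA = 6760.00 mm²
ΣAx̄ = (2080.00)(13.00) + (4080.00)(86.00) + (600.00)(46.00) = 405520.00 mm³
ΣAȳ = (2080.00)(40.00) + (4080.00)(17.00) + (600.00)(40.67) = 176960.00 mm³
x̄ = 405520.00 / 6760.00 = 59.99 mm
ȳ = 176960.00 / 6760.00 = 26.18 mm

x̄ = 59.99 mm, ȳ = 26.18 mm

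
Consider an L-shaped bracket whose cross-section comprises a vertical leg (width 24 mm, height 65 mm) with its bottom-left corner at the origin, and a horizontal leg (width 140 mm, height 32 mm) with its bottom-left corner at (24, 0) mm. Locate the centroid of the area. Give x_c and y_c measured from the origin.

vertical leg: A = 24 × 65 = 1560.00, centroid at (12.00, 32.50).
horizontal leg: A = 140 × 32 = 4480.00, centroid at (94.00, 16.00).
ΣA = 6040.00 mm²
ΣAx_c = (1560.00)(12.00) + (4480.00)(94.00) = 439840.00 mm³
ΣAy_c = (1560.00)(32.50) + (4480.00)(16.00) = 122380.00 mm³
x_c = 439840.00 / 6040.00 = 72.82 mm
y_c = 122380.00 / 6040.00 = 20.26 mm

x_c = 72.82 mm, y_c = 20.26 mm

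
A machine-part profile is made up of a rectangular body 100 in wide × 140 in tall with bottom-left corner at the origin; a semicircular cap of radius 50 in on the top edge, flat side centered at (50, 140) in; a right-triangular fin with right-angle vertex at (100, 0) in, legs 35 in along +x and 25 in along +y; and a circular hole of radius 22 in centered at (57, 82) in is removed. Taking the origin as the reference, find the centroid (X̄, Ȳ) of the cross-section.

rectangular body: A = 100 × 140 = 14000.00, centroid at (50.00, 70.00).
semicircular top: A = ½π·50² = 3926.99, centroid at (50.00, 161.22).
triangular fin: A = ½·35·25 = 437.50, centroid at (111.67, 8.33).
hole: A = −π·22² = -1520.53, centroid at (57.00, 82.00).
ΣA = 16843.96 in², ΣAX̄ = 858533.45 in³, ΣAȲ = 1492074.35 in³.
X̄ = 858533.45/16843.96 = 50.97 in; Ȳ = 1492074.35/16843.96 = 88.58 in.

X̄ = 50.97 in, Ȳ = 88.58 in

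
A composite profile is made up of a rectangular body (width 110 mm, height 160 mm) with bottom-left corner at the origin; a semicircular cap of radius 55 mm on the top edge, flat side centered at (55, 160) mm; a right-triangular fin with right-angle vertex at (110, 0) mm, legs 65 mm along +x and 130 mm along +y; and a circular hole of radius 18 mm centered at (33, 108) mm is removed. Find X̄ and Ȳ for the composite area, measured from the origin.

Part | A | x̄ᵢ | ȳᵢ | A·x̄ᵢ | A·ȳᵢ
rectangular body | 17600.00 | 55.00 | 80.00 | 968000.00 | 1408000.00
semicircular top | 4751.66 | 55.00 | 183.34 | 261341.24 | 871182.09
triangular fin | 4225.00 | 131.67 | 43.33 | 556291.67 | 183083.33
hole | -1017.88 | 33.00 | 108.00 | -33589.91 | -109930.61
Σ | 25558.78 |  |  | 1752043.00 | 2352334.81
X̄ = 1752043.00 / 25558.78 = 68.55 mm
Ȳ = 2352334.81 / 25558.78 = 92.04 mm

X̄ = 68.55 mm, Ȳ = 92.04 mm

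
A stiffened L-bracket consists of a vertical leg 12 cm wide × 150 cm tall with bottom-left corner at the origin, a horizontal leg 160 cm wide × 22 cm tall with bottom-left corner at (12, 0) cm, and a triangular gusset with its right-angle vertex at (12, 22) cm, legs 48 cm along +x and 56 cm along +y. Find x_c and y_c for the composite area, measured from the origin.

x_c = 55.86 cm, y_c = 34.27 cm

vertical leg: A = 12 × 150 = 1800.00, centroid at (6.00, 75.00).
horizontal leg: A = 160 × 22 = 3520.00, centroid at (92.00, 11.00).
gusset: A = ½·48·56 = 1344.00, centroid at (28.00, 40.67).
ΣA = 6664.00 cm², ΣAx_c = 372272.00 cm³, ΣAy_c = 228376.00 cm³.
x_c = 372272.00/6664.00 = 55.86 cm; y_c = 228376.00/6664.00 = 34.27 cm.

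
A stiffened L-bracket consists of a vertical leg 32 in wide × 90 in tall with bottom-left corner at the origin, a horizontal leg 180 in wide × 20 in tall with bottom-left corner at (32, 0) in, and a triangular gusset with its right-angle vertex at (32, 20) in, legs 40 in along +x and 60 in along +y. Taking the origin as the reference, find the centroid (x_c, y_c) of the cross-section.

x_c = 70.27 in, y_c = 27.81 in

Part | A | x̄ᵢ | ȳᵢ | A·x̄ᵢ | A·ȳᵢ
vertical leg | 2880.00 | 16.00 | 45.00 | 46080.00 | 129600.00
horizontal leg | 3600.00 | 122.00 | 10.00 | 439200.00 | 36000.00
gusset | 1200.00 | 45.33 | 40.00 | 54400.00 | 48000.00
Σ | 7680.00 |  |  | 539680.00 | 213600.00
x_c = 539680.00 / 7680.00 = 70.27 in
y_c = 213600.00 / 7680.00 = 27.81 in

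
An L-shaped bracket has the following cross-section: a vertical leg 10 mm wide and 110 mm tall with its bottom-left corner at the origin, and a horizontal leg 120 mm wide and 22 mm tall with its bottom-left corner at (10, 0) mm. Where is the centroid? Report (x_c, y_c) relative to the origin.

vertical leg: A = 10 × 110 = 1100.00, centroid at (5.00, 55.00).
horizontal leg: A = 120 × 22 = 2640.00, centroid at (70.00, 11.00).
ΣA = 3740.00 mm²
ΣAx_c = (1100.00)(5.00) + (2640.00)(70.00) = 190300.00 mm³
ΣAy_c = (1100.00)(55.00) + (2640.00)(11.00) = 89540.00 mm³
x_c = 190300.00 / 3740.00 = 50.88 mm
y_c = 89540.00 / 3740.00 = 23.94 mm

x_c = 50.88 mm, y_c = 23.94 mm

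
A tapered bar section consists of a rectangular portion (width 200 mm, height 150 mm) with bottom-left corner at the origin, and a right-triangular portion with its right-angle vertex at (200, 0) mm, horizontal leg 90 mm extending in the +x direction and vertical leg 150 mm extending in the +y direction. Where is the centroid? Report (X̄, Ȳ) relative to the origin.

X̄ = 123.88 mm, Ȳ = 70.41 mm

rectangular portion: A = 200 × 150 = 30000.00, centroid at (100.00, 75.00).
triangular portion: A = ½·90·150 = 6750.00, centroid at (230.00, 50.00).
ΣA = 36750.00 mm², ΣAX̄ = 4552500.00 mm³, ΣAȲ = 2587500.00 mm³.
X̄ = 4552500.00/36750.00 = 123.88 mm; Ȳ = 2587500.00/36750.00 = 70.41 mm.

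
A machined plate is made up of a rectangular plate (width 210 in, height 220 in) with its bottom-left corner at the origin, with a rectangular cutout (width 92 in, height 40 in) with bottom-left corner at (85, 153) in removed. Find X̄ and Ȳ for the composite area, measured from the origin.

Part | A | x̄ᵢ | ȳᵢ | A·x̄ᵢ | A·ȳᵢ
plate | 46200.00 | 105.00 | 110.00 | 4851000.00 | 5082000.00
hole | -3680.00 | 131.00 | 173.00 | -482080.00 | -636640.00
Σ | 42520.00 |  |  | 4368920.00 | 4445360.00
X̄ = 4368920.00 / 42520.00 = 102.75 in
Ȳ = 4445360.00 / 42520.00 = 104.55 in

X̄ = 102.75 in, Ȳ = 104.55 in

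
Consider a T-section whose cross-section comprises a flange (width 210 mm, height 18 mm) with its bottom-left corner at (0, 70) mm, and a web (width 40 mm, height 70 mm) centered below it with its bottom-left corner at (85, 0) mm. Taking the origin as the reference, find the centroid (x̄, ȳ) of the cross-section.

web: A = 40 × 70 = 2800.00, centroid at (105.00, 35.00).
flange: A = 210 × 18 = 3780.00, centroid at (105.00, 79.00).
ΣA = 6580.00 mm²
ΣAx̄ = (2800.00)(105.00) + (3780.00)(105.00) = 690900.00 mm³
ΣAȳ = (2800.00)(35.00) + (3780.00)(79.00) = 396620.00 mm³
x̄ = 690900.00 / 6580.00 = 105.00 mm
ȳ = 396620.00 / 6580.00 = 60.28 mm

x̄ = 105.00 mm, ȳ = 60.28 mm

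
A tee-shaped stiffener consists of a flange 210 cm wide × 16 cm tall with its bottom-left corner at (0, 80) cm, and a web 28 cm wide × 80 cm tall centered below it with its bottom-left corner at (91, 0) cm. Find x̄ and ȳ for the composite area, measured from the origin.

web: A = 28 × 80 = 2240.00, centroid at (105.00, 40.00).
flange: A = 210 × 16 = 3360.00, centroid at (105.00, 88.00).
ΣA = 5600.00 cm²
ΣAx̄ = (2240.00)(105.00) + (3360.00)(105.00) = 588000.00 cm³
ΣAȳ = (2240.00)(40.00) + (3360.00)(88.00) = 385280.00 cm³
x̄ = 588000.00 / 5600.00 = 105.00 cm
ȳ = 385280.00 / 5600.00 = 68.80 cm

x̄ = 105.00 cm, ȳ = 68.80 cm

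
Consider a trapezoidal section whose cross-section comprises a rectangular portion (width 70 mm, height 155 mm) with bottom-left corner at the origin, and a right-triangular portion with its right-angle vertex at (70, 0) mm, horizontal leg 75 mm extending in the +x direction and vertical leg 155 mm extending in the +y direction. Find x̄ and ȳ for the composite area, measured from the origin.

rectangular portion: A = 70 × 155 = 10850.00, centroid at (35.00, 77.50).
triangular portion: A = ½·75·155 = 5812.50, centroid at (95.00, 51.67).
ΣA = 16662.50 mm²
ΣAx̄ = (10850.00)(35.00) + (5812.50)(95.00) = 931937.50 mm³
ΣAȳ = (10850.00)(77.50) + (5812.50)(51.67) = 1141187.50 mm³
x̄ = 931937.50 / 16662.50 = 55.93 mm
ȳ = 1141187.50 / 16662.50 = 68.49 mm

x̄ = 55.93 mm, ȳ = 68.49 mm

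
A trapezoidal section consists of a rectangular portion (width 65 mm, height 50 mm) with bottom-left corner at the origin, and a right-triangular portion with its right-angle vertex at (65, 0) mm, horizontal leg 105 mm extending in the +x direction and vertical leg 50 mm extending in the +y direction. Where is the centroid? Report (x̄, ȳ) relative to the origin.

x̄ = 62.66 mm, ȳ = 21.28 mm

rectangular portion: A = 65 × 50 = 3250.00, centroid at (32.50, 25.00).
triangular portion: A = ½·105·50 = 2625.00, centroid at (100.00, 16.67).
ΣA = 5875.00 mm²
ΣAx̄ = (3250.00)(32.50) + (2625.00)(100.00) = 368125.00 mm³
ΣAȳ = (3250.00)(25.00) + (2625.00)(16.67) = 125000.00 mm³
x̄ = 368125.00 / 5875.00 = 62.66 mm
ȳ = 125000.00 / 5875.00 = 21.28 mm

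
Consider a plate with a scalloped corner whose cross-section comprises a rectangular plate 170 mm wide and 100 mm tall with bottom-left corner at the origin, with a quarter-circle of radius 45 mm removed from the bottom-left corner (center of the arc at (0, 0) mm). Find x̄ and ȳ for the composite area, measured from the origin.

x̄ = 91.80 mm, ȳ = 53.19 mm

plate: A = 170 × 100 = 17000.00, centroid at (85.00, 50.00).
removed quarter-circle: A = −¼π·45² = -1590.43, centroid at (19.10, 19.10).
ΣA = 15409.57 mm², ΣAx̄ = 1414625.00 mm³, ΣAȳ = 819625.00 mm³.
x̄ = 1414625.00/15409.57 = 91.80 mm; ȳ = 819625.00/15409.57 = 53.19 mm.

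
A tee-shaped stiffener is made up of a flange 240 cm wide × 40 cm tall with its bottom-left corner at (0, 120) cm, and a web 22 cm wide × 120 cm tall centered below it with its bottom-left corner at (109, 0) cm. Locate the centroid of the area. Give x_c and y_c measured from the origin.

x_c = 120.00 cm, y_c = 122.75 cm

web: A = 22 × 120 = 2640.00, centroid at (120.00, 60.00).
flange: A = 240 × 40 = 9600.00, centroid at (120.00, 140.00).
ΣA = 12240.00 cm², ΣAx_c = 1468800.00 cm³, ΣAy_c = 1502400.00 cm³.
x_c = 1468800.00/12240.00 = 120.00 cm; y_c = 1502400.00/12240.00 = 122.75 cm.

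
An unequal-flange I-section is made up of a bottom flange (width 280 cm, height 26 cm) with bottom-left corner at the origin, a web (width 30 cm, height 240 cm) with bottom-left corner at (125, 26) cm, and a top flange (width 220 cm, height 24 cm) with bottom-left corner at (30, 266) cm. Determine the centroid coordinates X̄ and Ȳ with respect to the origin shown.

Part | A | x̄ᵢ | ȳᵢ | A·x̄ᵢ | A·ȳᵢ
bottom flange | 7280.00 | 140.00 | 13.00 | 1019200.00 | 94640.00
web | 7200.00 | 140.00 | 146.00 | 1008000.00 | 1051200.00
top flange | 5280.00 | 140.00 | 278.00 | 739200.00 | 1467840.00
Σ | 19760.00 |  |  | 2766400.00 | 2613680.00
X̄ = 2766400.00 / 19760.00 = 140.00 cm
Ȳ = 2613680.00 / 19760.00 = 132.27 cm

X̄ = 140.00 cm, Ȳ = 132.27 cm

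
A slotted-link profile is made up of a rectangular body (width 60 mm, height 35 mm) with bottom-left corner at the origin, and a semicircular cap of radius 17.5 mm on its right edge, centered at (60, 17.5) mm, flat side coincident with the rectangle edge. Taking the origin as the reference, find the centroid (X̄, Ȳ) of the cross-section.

Part | A | x̄ᵢ | ȳᵢ | A·x̄ᵢ | A·ȳᵢ
rectangular body | 2100.00 | 30.00 | 17.50 | 63000.00 | 36750.00
semicircular end | 481.06 | 67.43 | 17.50 | 32436.30 | 8418.49
Σ | 2581.06 |  |  | 95436.30 | 45168.49
X̄ = 95436.30 / 2581.06 = 36.98 mm
Ȳ = 45168.49 / 2581.06 = 17.50 mm

X̄ = 36.98 mm, Ȳ = 17.50 mm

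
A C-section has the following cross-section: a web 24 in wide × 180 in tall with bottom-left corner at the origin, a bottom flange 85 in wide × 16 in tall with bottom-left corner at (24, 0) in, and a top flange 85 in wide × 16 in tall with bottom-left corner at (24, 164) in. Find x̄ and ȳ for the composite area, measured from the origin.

Part | A | x̄ᵢ | ȳᵢ | A·x̄ᵢ | A·ȳᵢ
web | 4320.00 | 12.00 | 90.00 | 51840.00 | 388800.00
bottom flange | 1360.00 | 66.50 | 8.00 | 90440.00 | 10880.00
top flange | 1360.00 | 66.50 | 172.00 | 90440.00 | 233920.00
Σ | 7040.00 |  |  | 232720.00 | 633600.00
x̄ = 232720.00 / 7040.00 = 33.06 in
ȳ = 633600.00 / 7040.00 = 90.00 in

x̄ = 33.06 in, ȳ = 90.00 in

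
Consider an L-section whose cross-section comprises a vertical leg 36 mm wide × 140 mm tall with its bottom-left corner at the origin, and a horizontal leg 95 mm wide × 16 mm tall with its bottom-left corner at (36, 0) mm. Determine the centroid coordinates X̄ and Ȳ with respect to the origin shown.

vertical leg: A = 36 × 140 = 5040.00, centroid at (18.00, 70.00).
horizontal leg: A = 95 × 16 = 1520.00, centroid at (83.50, 8.00).
ΣA = 6560.00 mm², ΣAX̄ = 217640.00 mm³, ΣAȲ = 364960.00 mm³.
X̄ = 217640.00/6560.00 = 33.18 mm; Ȳ = 364960.00/6560.00 = 55.63 mm.

X̄ = 33.18 mm, Ȳ = 55.63 mm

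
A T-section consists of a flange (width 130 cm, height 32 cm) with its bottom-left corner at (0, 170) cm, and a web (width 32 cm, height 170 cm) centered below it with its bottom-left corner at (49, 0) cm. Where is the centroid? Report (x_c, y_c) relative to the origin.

Part | A | x̄ᵢ | ȳᵢ | A·x̄ᵢ | A·ȳᵢ
web | 5440.00 | 65.00 | 85.00 | 353600.00 | 462400.00
flange | 4160.00 | 65.00 | 186.00 | 270400.00 | 773760.00
Σ | 9600.00 |  |  | 624000.00 | 1236160.00
x_c = 624000.00 / 9600.00 = 65.00 cm
y_c = 1236160.00 / 9600.00 = 128.77 cm

x_c = 65.00 cm, y_c = 128.77 cm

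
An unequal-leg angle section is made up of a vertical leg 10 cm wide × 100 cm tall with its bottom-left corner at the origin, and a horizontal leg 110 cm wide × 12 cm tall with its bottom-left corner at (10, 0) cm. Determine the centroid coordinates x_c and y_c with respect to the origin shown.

x_c = 39.14 cm, y_c = 24.97 cm

vertical leg: A = 10 × 100 = 1000.00, centroid at (5.00, 50.00).
horizontal leg: A = 110 × 12 = 1320.00, centroid at (65.00, 6.00).
ΣA = 2320.00 cm², ΣAx_c = 90800.00 cm³, ΣAy_c = 57920.00 cm³.
x_c = 90800.00/2320.00 = 39.14 cm; y_c = 57920.00/2320.00 = 24.97 cm.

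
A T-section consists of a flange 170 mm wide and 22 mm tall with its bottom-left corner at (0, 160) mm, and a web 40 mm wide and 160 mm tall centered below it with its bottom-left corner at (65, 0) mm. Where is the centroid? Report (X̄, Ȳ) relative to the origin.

X̄ = 85.00 mm, Ȳ = 113.56 mm

web: A = 40 × 160 = 6400.00, centroid at (85.00, 80.00).
flange: A = 170 × 22 = 3740.00, centroid at (85.00, 171.00).
ΣA = 10140.00 mm²
ΣAX̄ = (6400.00)(85.00) + (3740.00)(85.00) = 861900.00 mm³
ΣAȲ = (6400.00)(80.00) + (3740.00)(171.00) = 1151540.00 mm³
X̄ = 861900.00 / 10140.00 = 85.00 mm
Ȳ = 1151540.00 / 10140.00 = 113.56 mm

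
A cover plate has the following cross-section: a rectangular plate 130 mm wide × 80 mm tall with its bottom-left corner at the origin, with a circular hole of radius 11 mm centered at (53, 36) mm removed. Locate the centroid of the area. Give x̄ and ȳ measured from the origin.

x̄ = 65.46 mm, ȳ = 40.15 mm

plate: A = 130 × 80 = 10400.00, centroid at (65.00, 40.00).
hole: A = −π·11² = -380.13, centroid at (53.00, 36.00).
ΣA = 10019.87 mm², ΣAx̄ = 655852.97 mm³, ΣAȳ = 402315.22 mm³.
x̄ = 655852.97/10019.87 = 65.46 mm; ȳ = 402315.22/10019.87 = 40.15 mm.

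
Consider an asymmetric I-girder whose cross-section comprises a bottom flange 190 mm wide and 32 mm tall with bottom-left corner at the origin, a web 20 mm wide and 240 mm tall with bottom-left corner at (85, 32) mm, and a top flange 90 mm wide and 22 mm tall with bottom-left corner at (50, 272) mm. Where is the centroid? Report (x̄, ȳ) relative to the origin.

bottom flange: A = 190 × 32 = 6080.00, centroid at (95.00, 16.00).
web: A = 20 × 240 = 4800.00, centroid at (95.00, 152.00).
top flange: A = 90 × 22 = 1980.00, centroid at (95.00, 283.00).
ΣA = 12860.00 mm², ΣAx̄ = 1221700.00 mm³, ΣAȳ = 1387220.00 mm³.
x̄ = 1221700.00/12860.00 = 95.00 mm; ȳ = 1387220.00/12860.00 = 107.87 mm.

x̄ = 95.00 mm, ȳ = 107.87 mm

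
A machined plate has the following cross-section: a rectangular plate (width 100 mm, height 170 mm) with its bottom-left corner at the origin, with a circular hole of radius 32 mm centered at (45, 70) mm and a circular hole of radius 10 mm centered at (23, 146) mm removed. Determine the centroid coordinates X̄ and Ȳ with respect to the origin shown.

plate: A = 100 × 170 = 17000.00, centroid at (50.00, 85.00).
hole 1: A = −π·32² = -3216.99, centroid at (45.00, 70.00).
hole 2: A = −π·10² = -314.16, centroid at (23.00, 146.00).
ΣA = 13468.85 mm², ΣAX̄ = 698009.75 mm³, ΣAȲ = 1173943.39 mm³.
X̄ = 698009.75/13468.85 = 51.82 mm; Ȳ = 1173943.39/13468.85 = 87.16 mm.

X̄ = 51.82 mm, Ȳ = 87.16 mm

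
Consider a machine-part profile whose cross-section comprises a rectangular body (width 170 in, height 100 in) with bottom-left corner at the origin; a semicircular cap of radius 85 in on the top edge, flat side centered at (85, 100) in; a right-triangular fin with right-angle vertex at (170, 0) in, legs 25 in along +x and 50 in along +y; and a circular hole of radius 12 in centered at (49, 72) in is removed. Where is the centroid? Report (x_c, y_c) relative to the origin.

Part | A | x̄ᵢ | ȳᵢ | A·x̄ᵢ | A·ȳᵢ
rectangular body | 17000.00 | 85.00 | 50.00 | 1445000.00 | 850000.00
semicircular top | 11349.00 | 85.00 | 136.08 | 964665.29 | 1544317.01
triangular fin | 625.00 | 178.33 | 16.67 | 111458.33 | 10416.67
hole | -452.39 | 49.00 | 72.00 | -22167.08 | -32572.03
Σ | 28521.61 |  |  | 2498956.55 | 2372161.65
x_c = 2498956.55 / 28521.61 = 87.62 in
y_c = 2372161.65 / 28521.61 = 83.17 in

x_c = 87.62 in, y_c = 83.17 in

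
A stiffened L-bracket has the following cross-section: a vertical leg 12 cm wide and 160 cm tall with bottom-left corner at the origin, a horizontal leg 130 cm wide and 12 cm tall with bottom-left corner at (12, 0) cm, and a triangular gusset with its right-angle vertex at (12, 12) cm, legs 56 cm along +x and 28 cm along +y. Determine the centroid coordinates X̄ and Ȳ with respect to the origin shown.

vertical leg: A = 12 × 160 = 1920.00, centroid at (6.00, 80.00).
horizontal leg: A = 130 × 12 = 1560.00, centroid at (77.00, 6.00).
gusset: A = ½·56·28 = 784.00, centroid at (30.67, 21.33).
ΣA = 4264.00 cm², ΣAX̄ = 155682.67 cm³, ΣAȲ = 179685.33 cm³.
X̄ = 155682.67/4264.00 = 36.51 cm; Ȳ = 179685.33/4264.00 = 42.14 cm.

X̄ = 36.51 cm, Ȳ = 42.14 cm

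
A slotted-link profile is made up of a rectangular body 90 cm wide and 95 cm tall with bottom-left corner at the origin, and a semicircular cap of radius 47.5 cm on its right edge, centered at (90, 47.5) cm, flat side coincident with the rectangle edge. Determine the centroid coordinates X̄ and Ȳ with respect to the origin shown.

Part | A | x̄ᵢ | ȳᵢ | A·x̄ᵢ | A·ȳᵢ
rectangular body | 8550.00 | 45.00 | 47.50 | 384750.00 | 406125.00
semicircular end | 3544.11 | 110.16 | 47.50 | 390417.75 | 168345.19
Σ | 12094.11 |  |  | 775167.75 | 574470.19
X̄ = 775167.75 / 12094.11 = 64.09 cm
Ȳ = 574470.19 / 12094.11 = 47.50 cm

X̄ = 64.09 cm, Ȳ = 47.50 cm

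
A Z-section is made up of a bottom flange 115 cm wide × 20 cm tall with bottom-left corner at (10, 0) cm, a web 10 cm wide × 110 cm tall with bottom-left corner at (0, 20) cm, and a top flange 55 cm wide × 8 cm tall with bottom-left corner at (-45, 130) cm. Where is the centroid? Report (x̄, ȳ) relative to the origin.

x̄ = 39.86 cm, ȳ = 42.83 cm

bottom flange: A = 115 × 20 = 2300.00, centroid at (67.50, 10.00).
web: A = 10 × 110 = 1100.00, centroid at (5.00, 75.00).
top flange: A = 55 × 8 = 440.00, centroid at (-17.50, 134.00).
ΣA = 3840.00 cm², ΣAx̄ = 153050.00 cm³, ΣAȳ = 164460.00 cm³.
x̄ = 153050.00/3840.00 = 39.86 cm; ȳ = 164460.00/3840.00 = 42.83 cm.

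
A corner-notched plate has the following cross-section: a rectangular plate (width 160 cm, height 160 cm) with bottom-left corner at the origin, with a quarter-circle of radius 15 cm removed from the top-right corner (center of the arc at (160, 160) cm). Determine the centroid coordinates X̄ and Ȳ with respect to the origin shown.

Part | A | x̄ᵢ | ȳᵢ | A·x̄ᵢ | A·ȳᵢ
plate | 25600.00 | 80.00 | 80.00 | 2048000.00 | 2048000.00
removed quarter-circle | -176.71 | 153.63 | 153.63 | -27149.33 | -27149.33
Σ | 25423.29 |  |  | 2020850.67 | 2020850.67
X̄ = 2020850.67 / 25423.29 = 79.49 cm
Ȳ = 2020850.67 / 25423.29 = 79.49 cm

X̄ = 79.49 cm, Ȳ = 79.49 cm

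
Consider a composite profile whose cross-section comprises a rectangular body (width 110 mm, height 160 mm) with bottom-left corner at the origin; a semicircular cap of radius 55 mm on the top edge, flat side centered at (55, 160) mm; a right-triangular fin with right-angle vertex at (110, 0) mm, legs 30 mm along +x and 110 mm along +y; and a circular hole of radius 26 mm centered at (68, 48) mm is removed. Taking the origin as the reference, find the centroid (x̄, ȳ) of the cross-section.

rectangular body: A = 110 × 160 = 17600.00, centroid at (55.00, 80.00).
semicircular top: A = ½π·55² = 4751.66, centroid at (55.00, 183.34).
triangular fin: A = ½·30·110 = 1650.00, centroid at (120.00, 36.67).
hole: A = −π·26² = -2123.72, centroid at (68.00, 48.00).
ΣA = 21877.94 mm²
ΣAx̄ = (17600.00)(55.00) + (4751.66)(55.00) + (1650.00)(120.00) + (-2123.72)(68.00) = 1282928.51 mm³
ΣAȳ = (17600.00)(80.00) + (4751.66)(183.34) + (1650.00)(36.67) + (-2123.72)(48.00) = 2237743.69 mm³
x̄ = 1282928.51 / 21877.94 = 58.64 mm
ȳ = 2237743.69 / 21877.94 = 102.28 mm

x̄ = 58.64 mm, ȳ = 102.28 mm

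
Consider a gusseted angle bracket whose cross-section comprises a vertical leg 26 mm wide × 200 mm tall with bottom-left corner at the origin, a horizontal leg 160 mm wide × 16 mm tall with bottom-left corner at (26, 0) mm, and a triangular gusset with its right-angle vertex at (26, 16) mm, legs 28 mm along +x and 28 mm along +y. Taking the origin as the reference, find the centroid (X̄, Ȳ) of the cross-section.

X̄ = 43.28 mm, Ȳ = 67.52 mm

vertical leg: A = 26 × 200 = 5200.00, centroid at (13.00, 100.00).
horizontal leg: A = 160 × 16 = 2560.00, centroid at (106.00, 8.00).
gusset: A = ½·28·28 = 392.00, centroid at (35.33, 25.33).
ΣA = 8152.00 mm², ΣAX̄ = 352810.67 mm³, ΣAȲ = 550410.67 mm³.
X̄ = 352810.67/8152.00 = 43.28 mm; Ȳ = 550410.67/8152.00 = 67.52 mm.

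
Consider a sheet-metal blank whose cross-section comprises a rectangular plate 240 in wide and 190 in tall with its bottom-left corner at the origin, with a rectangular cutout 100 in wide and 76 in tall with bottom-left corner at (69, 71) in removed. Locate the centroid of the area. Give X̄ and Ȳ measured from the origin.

plate: A = 240 × 190 = 45600.00, centroid at (120.00, 95.00).
hole: A = −(100 × 76) = -7600.00, centroid at (119.00, 109.00).
ΣA = 38000.00 in², ΣAX̄ = 4567600.00 in³, ΣAȲ = 3503600.00 in³.
X̄ = 4567600.00/38000.00 = 120.20 in; Ȳ = 3503600.00/38000.00 = 92.20 in.

X̄ = 120.20 in, Ȳ = 92.20 in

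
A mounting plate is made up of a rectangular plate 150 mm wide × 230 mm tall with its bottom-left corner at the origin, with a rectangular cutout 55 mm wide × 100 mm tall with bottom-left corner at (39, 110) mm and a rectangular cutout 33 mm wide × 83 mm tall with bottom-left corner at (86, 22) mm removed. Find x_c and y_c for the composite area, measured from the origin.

x_c = 73.91 mm, y_c = 110.95 mm

Part | A | x̄ᵢ | ȳᵢ | A·x̄ᵢ | A·ȳᵢ
plate | 34500.00 | 75.00 | 115.00 | 2587500.00 | 3967500.00
hole 1 | -5500.00 | 66.50 | 160.00 | -365750.00 | -880000.00
hole 2 | -2739.00 | 102.50 | 63.50 | -280747.50 | -173926.50
Σ | 26261.00 |  |  | 1941002.50 | 2913573.50
x_c = 1941002.50 / 26261.00 = 73.91 mm
y_c = 2913573.50 / 26261.00 = 110.95 mm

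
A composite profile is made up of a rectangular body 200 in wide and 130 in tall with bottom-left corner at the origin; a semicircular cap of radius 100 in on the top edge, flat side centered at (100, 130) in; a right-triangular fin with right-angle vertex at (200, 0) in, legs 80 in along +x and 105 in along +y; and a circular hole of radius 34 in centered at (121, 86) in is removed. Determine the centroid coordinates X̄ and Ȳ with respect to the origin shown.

X̄ = 110.78 in, Ȳ = 100.14 in

rectangular body: A = 200 × 130 = 26000.00, centroid at (100.00, 65.00).
semicircular top: A = ½π·100² = 15707.96, centroid at (100.00, 172.44).
triangular fin: A = ½·80·105 = 4200.00, centroid at (226.67, 35.00).
hole: A = −π·34² = -3631.68, centroid at (121.00, 86.00).
ΣA = 42276.28 in²
ΣAX̄ = (26000.00)(100.00) + (15707.96)(100.00) + (4200.00)(226.67) + (-3631.68)(121.00) = 4683362.91 in³
ΣAȲ = (26000.00)(65.00) + (15707.96)(172.44) + (4200.00)(35.00) + (-3631.68)(86.00) = 4233377.32 in³
X̄ = 4683362.91 / 42276.28 = 110.78 in
Ȳ = 4233377.32 / 42276.28 = 100.14 in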